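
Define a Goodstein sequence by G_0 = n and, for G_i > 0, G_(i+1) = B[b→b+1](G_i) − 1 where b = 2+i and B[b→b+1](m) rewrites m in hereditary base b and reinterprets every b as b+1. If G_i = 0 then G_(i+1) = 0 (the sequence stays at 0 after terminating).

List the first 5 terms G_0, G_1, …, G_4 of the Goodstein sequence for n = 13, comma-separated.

G_0 = 13. HB_2(13) = 2^(2 + 1) + 2^2 + 1. Bump = 109. G_1 = 108.
G_1 = 108. HB_3(108) = 3^(3 + 1) + 3^3. Bump = 1280. G_2 = 1279.
G_2 = 1279. HB_4(1279) = 4^(4 + 1) + 3·4^3 + 3·4^2 + 3·4 + 3. Bump = 16093. G_3 = 16092.
G_3 = 16092. HB_5(16092) = 5^(5 + 1) + 3·5^3 + 3·5^2 + 3·5 + 2. Bump = 280712. G_4 = 280711.

13, 108, 1279, 16092, 280711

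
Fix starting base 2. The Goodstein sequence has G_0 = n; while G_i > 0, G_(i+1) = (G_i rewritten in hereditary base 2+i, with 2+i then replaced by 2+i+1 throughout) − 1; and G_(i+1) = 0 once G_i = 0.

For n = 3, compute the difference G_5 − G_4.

-1

i=0: 3 = 2 + 1 (b=2); 2→3: 3 + 1 = 4; 4−1 = 3
i=1: 3 = 3 (b=3); 3→4: 4 = 4; 4−1 = 3
i=2: 3 = 3 (b=4); 4→5: 3 = 3; 3−1 = 2
i=3: 2 = 2 (b=5); 5→6: 2 = 2; 2−1 = 1
i=4: 1 = 1 (b=6); 6→7: 1 = 1; 1−1 = 0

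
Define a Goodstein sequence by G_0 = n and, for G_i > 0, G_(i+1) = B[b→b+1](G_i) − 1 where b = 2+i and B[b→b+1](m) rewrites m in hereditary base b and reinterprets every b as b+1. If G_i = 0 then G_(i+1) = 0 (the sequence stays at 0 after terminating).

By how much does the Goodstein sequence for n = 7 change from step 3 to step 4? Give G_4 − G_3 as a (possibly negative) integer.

43530

base 2: 7 = 2^2 + 2 + 1; at 3: 3^3 + 3 + 1 = 31; next = 30
base 3: 30 = 3^3 + 3; at 4: 4^4 + 4 = 260; next = 259
base 4: 259 = 4^4 + 3; at 5: 5^5 + 3 = 3128; next = 3127
base 5: 3127 = 5^5 + 2; at 6: 6^6 + 2 = 46658; next = 46657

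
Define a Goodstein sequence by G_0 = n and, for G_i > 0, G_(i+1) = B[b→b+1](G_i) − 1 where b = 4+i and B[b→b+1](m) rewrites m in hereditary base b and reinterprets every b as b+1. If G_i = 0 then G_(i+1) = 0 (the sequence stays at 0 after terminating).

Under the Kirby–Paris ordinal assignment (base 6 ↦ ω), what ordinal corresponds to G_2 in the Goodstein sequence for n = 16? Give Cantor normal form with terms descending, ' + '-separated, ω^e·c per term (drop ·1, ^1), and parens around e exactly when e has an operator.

ω·4 + 3

G_0=16  [base 4] 4^2  →[4↦5]→  5^2 = 25  −1 ⇒ G_1=24
G_1=24  [base 5] 4·5 + 4  →[5↦6]→  4·6 + 4 = 28  −1 ⇒ G_2=27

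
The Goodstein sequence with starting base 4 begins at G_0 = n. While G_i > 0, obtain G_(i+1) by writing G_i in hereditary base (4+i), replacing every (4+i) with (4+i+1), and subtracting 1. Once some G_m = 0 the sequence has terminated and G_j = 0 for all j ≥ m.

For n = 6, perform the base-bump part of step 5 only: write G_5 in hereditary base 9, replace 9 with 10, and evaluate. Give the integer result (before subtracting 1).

4

step 0: 6 = 4 + 2; sub 5 for 4: 5 + 2; = 7; G_1 = 7−1 = 6
step 1: 6 = 5 + 1; sub 6 for 5: 6 + 1; = 7; G_2 = 7−1 = 6
step 2: 6 = 6; sub 7 for 6: 7; = 7; G_3 = 7−1 = 6
step 3: 6 = 6; sub 8 for 7: 6; = 6; G_4 = 6−1 = 5
step 4: 5 = 5; sub 9 for 8: 5; = 5; G_5 = 5−1 = 4
step 5: 4 = 4; sub 10 for 9: 4; = 4; G_6 = 4−1 = 3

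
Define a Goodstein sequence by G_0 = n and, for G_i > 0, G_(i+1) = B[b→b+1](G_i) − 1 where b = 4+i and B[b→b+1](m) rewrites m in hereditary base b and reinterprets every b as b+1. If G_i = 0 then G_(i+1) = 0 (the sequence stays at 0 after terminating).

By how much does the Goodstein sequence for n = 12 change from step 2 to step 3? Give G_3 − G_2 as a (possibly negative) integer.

1

[0] 12 ≡ 3·4 (base 4). Lift 5: 15. −1: 14.
[1] 14 ≡ 2·5 + 4 (base 5). Lift 6: 16. −1: 15.
[2] 15 ≡ 2·6 + 3 (base 6). Lift 7: 17. −1: 16.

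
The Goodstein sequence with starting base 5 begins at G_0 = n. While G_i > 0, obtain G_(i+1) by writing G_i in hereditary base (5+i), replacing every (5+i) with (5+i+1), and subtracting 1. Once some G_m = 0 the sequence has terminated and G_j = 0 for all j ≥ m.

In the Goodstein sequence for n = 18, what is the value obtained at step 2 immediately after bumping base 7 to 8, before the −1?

25

G_0 = 18. HB_5(18) = 3·5 + 3. Bump = 21. G_1 = 20.
G_1 = 20. HB_6(20) = 3·6 + 2. Bump = 23. G_2 = 22.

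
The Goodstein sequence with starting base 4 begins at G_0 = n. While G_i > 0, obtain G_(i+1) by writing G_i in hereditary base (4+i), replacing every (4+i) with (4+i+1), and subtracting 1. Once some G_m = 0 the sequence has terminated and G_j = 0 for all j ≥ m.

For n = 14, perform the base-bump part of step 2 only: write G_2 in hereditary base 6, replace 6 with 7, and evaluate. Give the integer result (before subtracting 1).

i=0: 14 = 3·4 + 2 (b=4); 4→5: 3·5 + 2 = 17; 17−1 = 16
i=1: 16 = 3·5 + 1 (b=5); 5→6: 3·6 + 1 = 19; 19−1 = 18
i=2: 18 = 3·6 (b=6); 6→7: 3·7 = 21; 21−1 = 20

21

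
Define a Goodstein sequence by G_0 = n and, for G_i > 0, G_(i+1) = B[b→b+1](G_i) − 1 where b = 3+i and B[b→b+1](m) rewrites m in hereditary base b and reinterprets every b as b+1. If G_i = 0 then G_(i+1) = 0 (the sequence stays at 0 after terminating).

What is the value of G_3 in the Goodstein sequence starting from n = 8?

11

8 —HB3→ 2·3 + 2 —bump→ 2·4 + 2 = 10 —(−1)→ 9
9 —HB4→ 2·4 + 1 —bump→ 2·5 + 1 = 11 —(−1)→ 10
10 —HB5→ 2·5 —bump→ 2·6 = 12 —(−1)→ 11
11 —HB6→ 6 + 5 —bump→ 7 + 5 = 12 —(−1)→ 11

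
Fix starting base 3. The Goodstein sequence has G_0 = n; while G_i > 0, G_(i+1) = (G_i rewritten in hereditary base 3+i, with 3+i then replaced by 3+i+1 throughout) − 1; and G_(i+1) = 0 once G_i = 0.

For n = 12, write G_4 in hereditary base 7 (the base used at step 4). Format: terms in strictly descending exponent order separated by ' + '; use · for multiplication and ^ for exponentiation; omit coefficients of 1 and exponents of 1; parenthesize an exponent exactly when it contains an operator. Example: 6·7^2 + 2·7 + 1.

7^2

12 —HB3→ 3^2 + 3 —bump→ 4^2 + 4 = 20 —(−1)→ 19
19 —HB4→ 4^2 + 3 —bump→ 5^2 + 3 = 28 —(−1)→ 27
27 —HB5→ 5^2 + 2 —bump→ 6^2 + 2 = 38 —(−1)→ 37
37 —HB6→ 6^2 + 1 —bump→ 7^2 + 1 = 50 —(−1)→ 49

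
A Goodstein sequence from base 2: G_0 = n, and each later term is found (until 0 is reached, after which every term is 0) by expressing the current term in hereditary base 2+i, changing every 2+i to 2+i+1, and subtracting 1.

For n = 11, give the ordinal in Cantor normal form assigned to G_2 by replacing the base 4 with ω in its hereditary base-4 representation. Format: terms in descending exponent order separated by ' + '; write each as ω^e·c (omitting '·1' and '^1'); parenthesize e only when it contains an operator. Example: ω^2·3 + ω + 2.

ω^(ω + 1) + 3

step 0: 11 = 2^(2 + 1) + 2 + 1; sub 3 for 2: 3^(3 + 1) + 3 + 1; = 85; G_1 = 85−1 = 84
step 1: 84 = 3^(3 + 1) + 3; sub 4 for 3: 4^(4 + 1) + 4; = 1028; G_2 = 1028−1 = 1027
step 2: 1027 = 4^(4 + 1) + 3; sub 5 for 4: 5^(5 + 1) + 3; = 15628; G_3 = 15628−1 = 15627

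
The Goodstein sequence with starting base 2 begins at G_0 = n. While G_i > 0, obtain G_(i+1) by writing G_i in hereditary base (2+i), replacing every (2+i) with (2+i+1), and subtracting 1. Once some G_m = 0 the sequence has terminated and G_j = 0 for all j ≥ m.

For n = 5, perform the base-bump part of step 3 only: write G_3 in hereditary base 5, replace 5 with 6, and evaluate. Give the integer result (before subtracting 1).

5 —HB2→ 2^2 + 1 —bump→ 3^3 + 1 = 28 —(−1)→ 27
27 —HB3→ 3^3 —bump→ 4^4 = 256 —(−1)→ 255
255 —HB4→ 3·4^3 + 3·4^2 + 3·4 + 3 —bump→ 3·5^3 + 3·5^2 + 3·5 + 3 = 468 —(−1)→ 467
467 —HB5→ 3·5^3 + 3·5^2 + 3·5 + 2 —bump→ 3·6^3 + 3·6^2 + 3·6 + 2 = 776 —(−1)→ 775

776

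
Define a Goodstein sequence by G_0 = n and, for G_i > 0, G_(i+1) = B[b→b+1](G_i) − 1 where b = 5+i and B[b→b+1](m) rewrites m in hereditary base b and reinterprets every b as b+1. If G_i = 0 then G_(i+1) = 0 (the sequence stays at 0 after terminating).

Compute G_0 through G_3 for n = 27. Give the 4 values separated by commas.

27, 37, 49, 63

base 5: 27 = 5^2 + 2; at 6: 6^2 + 2 = 38; next = 37
base 6: 37 = 6^2 + 1; at 7: 7^2 + 1 = 50; next = 49
base 7: 49 = 7^2; at 8: 8^2 = 64; next = 63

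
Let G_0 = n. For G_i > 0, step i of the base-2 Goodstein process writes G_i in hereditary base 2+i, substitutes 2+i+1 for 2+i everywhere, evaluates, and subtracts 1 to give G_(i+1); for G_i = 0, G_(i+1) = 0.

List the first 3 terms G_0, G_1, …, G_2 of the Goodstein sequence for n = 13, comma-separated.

step 0: 13 = 2^(2 + 1) + 2^2 + 1; sub 3 for 2: 3^(3 + 1) + 3^3 + 1; = 109; G_1 = 109−1 = 108
step 1: 108 = 3^(3 + 1) + 3^3; sub 4 for 3: 4^(4 + 1) + 4^4; = 1280; G_2 = 1280−1 = 1279

13, 108, 1279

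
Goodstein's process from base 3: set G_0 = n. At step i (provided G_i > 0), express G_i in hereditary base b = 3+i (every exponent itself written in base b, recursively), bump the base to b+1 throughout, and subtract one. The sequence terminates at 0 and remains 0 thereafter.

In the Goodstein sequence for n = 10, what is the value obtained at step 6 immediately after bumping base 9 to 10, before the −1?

G_0 = 10. HB_3(10) = 3^2 + 1. Bump = 17. G_1 = 16.
G_1 = 16. HB_4(16) = 4^2. Bump = 25. G_2 = 24.
G_2 = 24. HB_5(24) = 4·5 + 4. Bump = 28. G_3 = 27.
G_3 = 27. HB_6(27) = 4·6 + 3. Bump = 31. G_4 = 30.
G_4 = 30. HB_7(30) = 4·7 + 2. Bump = 34. G_5 = 33.
G_5 = 33. HB_8(33) = 4·8 + 1. Bump = 37. G_6 = 36.
G_6 = 36. HB_9(36) = 4·9. Bump = 40. G_7 = 39.

40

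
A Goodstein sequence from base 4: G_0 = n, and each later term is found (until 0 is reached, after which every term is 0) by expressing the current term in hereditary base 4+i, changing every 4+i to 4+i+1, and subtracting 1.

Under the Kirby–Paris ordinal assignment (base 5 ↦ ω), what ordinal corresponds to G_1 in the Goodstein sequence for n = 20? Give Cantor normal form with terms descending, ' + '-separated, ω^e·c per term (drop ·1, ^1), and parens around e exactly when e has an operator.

[0] 20 ≡ 4^2 + 4 (base 4). Lift 5: 30. −1: 29.
[1] 29 ≡ 5^2 + 4 (base 5). Lift 6: 40. −1: 39.

ω^2 + 4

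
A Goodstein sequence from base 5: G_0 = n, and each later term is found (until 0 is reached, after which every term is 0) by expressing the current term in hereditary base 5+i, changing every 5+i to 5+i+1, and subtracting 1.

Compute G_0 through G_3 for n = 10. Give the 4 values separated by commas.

10, 11, 11, 11

step 0: 10 = 2·5; sub 6 for 5: 2·6; = 12; G_1 = 12−1 = 11
step 1: 11 = 6 + 5; sub 7 for 6: 7 + 5; = 12; G_2 = 12−1 = 11
step 2: 11 = 7 + 4; sub 8 for 7: 8 + 4; = 12; G_3 = 12−1 = 11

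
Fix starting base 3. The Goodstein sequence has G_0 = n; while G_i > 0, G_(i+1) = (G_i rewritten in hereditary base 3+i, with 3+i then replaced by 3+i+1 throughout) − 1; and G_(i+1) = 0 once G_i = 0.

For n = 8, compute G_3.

11

step 0: 8 = 2·3 + 2; sub 4 for 3: 2·4 + 2; = 10; G_1 = 10−1 = 9
step 1: 9 = 2·4 + 1; sub 5 for 4: 2·5 + 1; = 11; G_2 = 11−1 = 10
step 2: 10 = 2·5; sub 6 for 5: 2·6; = 12; G_3 = 12−1 = 11
step 3: 11 = 6 + 5; sub 7 for 6: 7 + 5; = 12; G_4 = 12−1 = 11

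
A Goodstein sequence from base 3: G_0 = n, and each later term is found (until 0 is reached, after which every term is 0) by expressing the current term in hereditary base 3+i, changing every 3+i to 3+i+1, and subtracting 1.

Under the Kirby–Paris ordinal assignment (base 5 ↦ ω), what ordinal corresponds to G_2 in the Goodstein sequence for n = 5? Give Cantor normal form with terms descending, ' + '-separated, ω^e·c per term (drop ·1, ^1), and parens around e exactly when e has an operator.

base 3: 5 = 3 + 2; at 4: 4 + 2 = 6; next = 5
base 4: 5 = 4 + 1; at 5: 5 + 1 = 6; next = 5
base 5: 5 = 5; at 6: 6 = 6; next = 5

ω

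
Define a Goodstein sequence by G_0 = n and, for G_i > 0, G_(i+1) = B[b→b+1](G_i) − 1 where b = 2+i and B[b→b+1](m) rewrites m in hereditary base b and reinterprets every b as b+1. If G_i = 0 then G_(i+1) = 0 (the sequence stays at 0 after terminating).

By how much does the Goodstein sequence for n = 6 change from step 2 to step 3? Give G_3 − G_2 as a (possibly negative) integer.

(0) 6|_2 = 2^2 + 2 ↦ 3^3 + 3|_3 = 30 ⇒ 29
(1) 29|_3 = 3^3 + 2 ↦ 4^4 + 2|_4 = 258 ⇒ 257
(2) 257|_4 = 4^4 + 1 ↦ 5^5 + 1|_5 = 3126 ⇒ 3125

2868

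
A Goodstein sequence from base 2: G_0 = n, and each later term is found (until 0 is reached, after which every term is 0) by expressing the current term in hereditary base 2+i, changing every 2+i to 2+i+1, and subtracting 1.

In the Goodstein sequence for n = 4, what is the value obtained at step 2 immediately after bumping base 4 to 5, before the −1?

61

[0] 4 ≡ 2^2 (base 2). Lift 3: 27. −1: 26.
[1] 26 ≡ 2·3^2 + 2·3 + 2 (base 3). Lift 4: 42. −1: 41.
[2] 41 ≡ 2·4^2 + 2·4 + 1 (base 4). Lift 5: 61. −1: 60.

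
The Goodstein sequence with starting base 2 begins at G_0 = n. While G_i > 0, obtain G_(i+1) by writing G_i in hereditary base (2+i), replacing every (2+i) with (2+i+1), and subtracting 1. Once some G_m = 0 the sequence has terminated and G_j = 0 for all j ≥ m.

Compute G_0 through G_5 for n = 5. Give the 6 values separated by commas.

5 —HB2→ 2^2 + 1 —bump→ 3^3 + 1 = 28 —(−1)→ 27
27 —HB3→ 3^3 —bump→ 4^4 = 256 —(−1)→ 255
255 —HB4→ 3·4^3 + 3·4^2 + 3·4 + 3 —bump→ 3·5^3 + 3·5^2 + 3·5 + 3 = 468 —(−1)→ 467
467 —HB5→ 3·5^3 + 3·5^2 + 3·5 + 2 —bump→ 3·6^3 + 3·6^2 + 3·6 + 2 = 776 —(−1)→ 775
775 —HB6→ 3·6^3 + 3·6^2 + 3·6 + 1 —bump→ 3·7^3 + 3·7^2 + 3·7 + 1 = 1198 —(−1)→ 1197

5, 27, 255, 467, 775, 1197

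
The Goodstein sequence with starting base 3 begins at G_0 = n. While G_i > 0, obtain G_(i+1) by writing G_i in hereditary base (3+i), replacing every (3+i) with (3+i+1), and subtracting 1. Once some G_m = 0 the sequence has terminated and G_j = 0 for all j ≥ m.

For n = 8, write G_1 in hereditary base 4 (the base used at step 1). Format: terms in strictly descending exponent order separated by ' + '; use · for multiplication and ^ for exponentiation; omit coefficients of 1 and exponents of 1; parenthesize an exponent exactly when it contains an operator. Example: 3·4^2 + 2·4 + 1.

2·4 + 1

G_0 = 8. HB_3(8) = 2·3 + 2. Bump = 10. G_1 = 9.
G_1 = 9. HB_4(9) = 2·4 + 1. Bump = 11. G_2 = 10.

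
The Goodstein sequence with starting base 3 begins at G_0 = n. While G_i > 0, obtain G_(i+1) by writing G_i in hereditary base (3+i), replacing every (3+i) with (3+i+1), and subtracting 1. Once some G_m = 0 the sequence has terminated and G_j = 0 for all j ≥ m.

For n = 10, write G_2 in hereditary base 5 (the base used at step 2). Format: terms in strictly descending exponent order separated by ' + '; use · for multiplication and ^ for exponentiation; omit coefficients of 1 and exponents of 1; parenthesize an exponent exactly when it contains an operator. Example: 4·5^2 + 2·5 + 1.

4·5 + 4

[0] 10 ≡ 3^2 + 1 (base 3). Lift 4: 17. −1: 16.
[1] 16 ≡ 4^2 (base 4). Lift 5: 25. −1: 24.
[2] 24 ≡ 4·5 + 4 (base 5). Lift 6: 28. −1: 27.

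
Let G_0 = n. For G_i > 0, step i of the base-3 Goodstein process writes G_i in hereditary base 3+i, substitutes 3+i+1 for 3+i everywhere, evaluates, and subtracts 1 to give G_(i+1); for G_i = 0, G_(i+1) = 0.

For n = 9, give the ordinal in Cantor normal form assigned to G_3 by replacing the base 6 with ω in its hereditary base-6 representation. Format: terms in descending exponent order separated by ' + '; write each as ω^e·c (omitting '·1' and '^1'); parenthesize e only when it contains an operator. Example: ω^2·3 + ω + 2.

ω·3 + 1

[0] 9 ≡ 3^2 (base 3). Lift 4: 16. −1: 15.
[1] 15 ≡ 3·4 + 3 (base 4). Lift 5: 18. −1: 17.
[2] 17 ≡ 3·5 + 2 (base 5). Lift 6: 20. −1: 19.
[3] 19 ≡ 3·6 + 1 (base 6). Lift 7: 22. −1: 21.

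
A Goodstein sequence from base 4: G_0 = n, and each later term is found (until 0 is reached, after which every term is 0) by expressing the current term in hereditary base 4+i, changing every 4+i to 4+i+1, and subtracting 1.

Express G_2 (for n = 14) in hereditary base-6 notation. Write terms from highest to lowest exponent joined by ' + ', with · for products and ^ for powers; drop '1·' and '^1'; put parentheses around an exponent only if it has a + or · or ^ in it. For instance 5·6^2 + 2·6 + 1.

3·6

[0] 14 ≡ 3·4 + 2 (base 4). Lift 5: 17. −1: 16.
[1] 16 ≡ 3·5 + 1 (base 5). Lift 6: 19. −1: 18.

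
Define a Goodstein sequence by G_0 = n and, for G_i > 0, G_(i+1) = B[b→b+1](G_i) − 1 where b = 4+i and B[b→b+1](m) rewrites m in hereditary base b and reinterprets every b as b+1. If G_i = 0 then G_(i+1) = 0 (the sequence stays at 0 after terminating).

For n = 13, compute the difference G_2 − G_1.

2

G_0 = 13. HB_4(13) = 3·4 + 1. Bump = 16. G_1 = 15.
G_1 = 15. HB_5(15) = 3·5. Bump = 18. G_2 = 17.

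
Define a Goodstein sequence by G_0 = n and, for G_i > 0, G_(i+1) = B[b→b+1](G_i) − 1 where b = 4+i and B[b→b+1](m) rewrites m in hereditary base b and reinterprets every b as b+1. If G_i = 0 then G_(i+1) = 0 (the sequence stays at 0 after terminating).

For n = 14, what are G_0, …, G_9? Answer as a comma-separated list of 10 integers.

14, 16, 18, 20, 21, 22, 23, 24, 25, 26

(0) 14|_4 = 3·4 + 2 ↦ 3·5 + 2|_5 = 17 ⇒ 16
(1) 16|_5 = 3·5 + 1 ↦ 3·6 + 1|_6 = 19 ⇒ 18
(2) 18|_6 = 3·6 ↦ 3·7|_7 = 21 ⇒ 20
(3) 20|_7 = 2·7 + 6 ↦ 2·8 + 6|_8 = 22 ⇒ 21
(4) 21|_8 = 2·8 + 5 ↦ 2·9 + 5|_9 = 23 ⇒ 22
(5) 22|_9 = 2·9 + 4 ↦ 2·10 + 4|_10 = 24 ⇒ 23
(6) 23|_10 = 2·10 + 3 ↦ 2·11 + 3|_11 = 25 ⇒ 24
(7) 24|_11 = 2·11 + 2 ↦ 2·12 + 2|_12 = 26 ⇒ 25
(8) 25|_12 = 2·12 + 1 ↦ 2·13 + 1|_13 = 27 ⇒ 26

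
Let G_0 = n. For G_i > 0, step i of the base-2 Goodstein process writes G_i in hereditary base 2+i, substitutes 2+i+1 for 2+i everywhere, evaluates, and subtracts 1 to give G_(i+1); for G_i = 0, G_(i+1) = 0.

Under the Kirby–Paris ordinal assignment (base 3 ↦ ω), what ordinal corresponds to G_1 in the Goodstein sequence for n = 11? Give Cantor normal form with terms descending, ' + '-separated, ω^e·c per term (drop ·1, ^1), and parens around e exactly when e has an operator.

ω^(ω + 1) + ω

i=0: 11 = 2^(2 + 1) + 2 + 1 (b=2); 2→3: 3^(3 + 1) + 3 + 1 = 85; 85−1 = 84
i=1: 84 = 3^(3 + 1) + 3 (b=3); 3→4: 4^(4 + 1) + 4 = 1028; 1028−1 = 1027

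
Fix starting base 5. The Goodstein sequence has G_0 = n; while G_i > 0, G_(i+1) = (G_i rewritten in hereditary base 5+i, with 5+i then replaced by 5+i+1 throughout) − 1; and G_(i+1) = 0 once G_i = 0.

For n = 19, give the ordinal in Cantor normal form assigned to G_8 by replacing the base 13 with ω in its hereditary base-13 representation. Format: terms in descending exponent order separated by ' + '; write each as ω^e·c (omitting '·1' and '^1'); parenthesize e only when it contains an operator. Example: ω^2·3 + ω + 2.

19 —HB5→ 3·5 + 4 —bump→ 3·6 + 4 = 22 —(−1)→ 21
21 —HB6→ 3·6 + 3 —bump→ 3·7 + 3 = 24 —(−1)→ 23
23 —HB7→ 3·7 + 2 —bump→ 3·8 + 2 = 26 —(−1)→ 25
25 —HB8→ 3·8 + 1 —bump→ 3·9 + 1 = 28 —(−1)→ 27
27 —HB9→ 3·9 —bump→ 3·10 = 30 —(−1)→ 29
29 —HB10→ 2·10 + 9 —bump→ 2·11 + 9 = 31 —(−1)→ 30
30 —HB11→ 2·11 + 8 —bump→ 2·12 + 8 = 32 —(−1)→ 31
31 —HB12→ 2·12 + 7 —bump→ 2·13 + 7 = 33 —(−1)→ 32
32 —HB13→ 2·13 + 6 —bump→ 2·14 + 6 = 34 —(−1)→ 33

ω·2 + 6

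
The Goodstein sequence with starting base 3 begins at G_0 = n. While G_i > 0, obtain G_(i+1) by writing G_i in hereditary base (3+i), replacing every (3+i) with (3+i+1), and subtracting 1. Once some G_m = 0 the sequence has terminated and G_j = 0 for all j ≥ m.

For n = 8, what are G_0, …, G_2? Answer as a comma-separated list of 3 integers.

8, 9, 10

(0) 8|_3 = 2·3 + 2 ↦ 2·4 + 2|_4 = 10 ⇒ 9
(1) 9|_4 = 2·4 + 1 ↦ 2·5 + 1|_5 = 11 ⇒ 10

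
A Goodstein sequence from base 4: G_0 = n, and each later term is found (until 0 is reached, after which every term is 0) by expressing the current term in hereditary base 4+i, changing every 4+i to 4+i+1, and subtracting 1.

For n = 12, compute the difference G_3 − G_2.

1

12 —HB4→ 3·4 —bump→ 3·5 = 15 —(−1)→ 14
14 —HB5→ 2·5 + 4 —bump→ 2·6 + 4 = 16 —(−1)→ 15
15 —HB6→ 2·6 + 3 —bump→ 2·7 + 3 = 17 —(−1)→ 16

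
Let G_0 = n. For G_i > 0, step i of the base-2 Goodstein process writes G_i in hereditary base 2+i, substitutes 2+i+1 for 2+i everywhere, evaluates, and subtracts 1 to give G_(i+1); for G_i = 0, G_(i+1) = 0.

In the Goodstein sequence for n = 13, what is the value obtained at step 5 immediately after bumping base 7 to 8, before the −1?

134219480

[0] 13 ≡ 2^(2 + 1) + 2^2 + 1 (base 2). Lift 3: 109. −1: 108.
[1] 108 ≡ 3^(3 + 1) + 3^3 (base 3). Lift 4: 1280. −1: 1279.
[2] 1279 ≡ 4^(4 + 1) + 3·4^3 + 3·4^2 + 3·4 + 3 (base 4). Lift 5: 16093. −1: 16092.
[3] 16092 ≡ 5^(5 + 1) + 3·5^3 + 3·5^2 + 3·5 + 2 (base 5). Lift 6: 280712. −1: 280711.
[4] 280711 ≡ 6^(6 + 1) + 3·6^3 + 3·6^2 + 3·6 + 1 (base 6). Lift 7: 5765999. −1: 5765998.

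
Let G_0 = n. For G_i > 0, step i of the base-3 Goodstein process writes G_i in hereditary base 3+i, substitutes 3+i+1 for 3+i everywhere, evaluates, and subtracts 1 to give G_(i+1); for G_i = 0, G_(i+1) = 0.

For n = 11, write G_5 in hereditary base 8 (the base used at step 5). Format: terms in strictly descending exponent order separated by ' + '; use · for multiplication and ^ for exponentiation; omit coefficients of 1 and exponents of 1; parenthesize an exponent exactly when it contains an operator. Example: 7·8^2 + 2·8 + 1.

5·8 + 3

(0) 11|_3 = 3^2 + 2 ↦ 4^2 + 2|_4 = 18 ⇒ 17
(1) 17|_4 = 4^2 + 1 ↦ 5^2 + 1|_5 = 26 ⇒ 25
(2) 25|_5 = 5^2 ↦ 6^2|_6 = 36 ⇒ 35
(3) 35|_6 = 5·6 + 5 ↦ 5·7 + 5|_7 = 40 ⇒ 39
(4) 39|_7 = 5·7 + 4 ↦ 5·8 + 4|_8 = 44 ⇒ 43
(5) 43|_8 = 5·8 + 3 ↦ 5·9 + 3|_9 = 48 ⇒ 47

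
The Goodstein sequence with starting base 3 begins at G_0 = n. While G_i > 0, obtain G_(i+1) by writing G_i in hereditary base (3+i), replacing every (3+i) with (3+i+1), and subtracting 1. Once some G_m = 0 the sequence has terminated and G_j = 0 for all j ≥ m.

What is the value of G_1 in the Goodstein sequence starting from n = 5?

5 —HB3→ 3 + 2 —bump→ 4 + 2 = 6 —(−1)→ 5
5 —HB4→ 4 + 1 —bump→ 5 + 1 = 6 —(−1)→ 5

5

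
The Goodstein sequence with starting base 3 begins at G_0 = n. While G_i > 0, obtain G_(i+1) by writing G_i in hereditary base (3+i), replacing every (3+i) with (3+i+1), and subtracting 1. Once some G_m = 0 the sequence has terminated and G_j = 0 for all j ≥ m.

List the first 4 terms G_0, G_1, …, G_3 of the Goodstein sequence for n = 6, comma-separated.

step 0: 6 = 2·3; sub 4 for 3: 2·4; = 8; G_1 = 8−1 = 7
step 1: 7 = 4 + 3; sub 5 for 4: 5 + 3; = 8; G_2 = 8−1 = 7
step 2: 7 = 5 + 2; sub 6 for 5: 6 + 2; = 8; G_3 = 8−1 = 7

6, 7, 7, 7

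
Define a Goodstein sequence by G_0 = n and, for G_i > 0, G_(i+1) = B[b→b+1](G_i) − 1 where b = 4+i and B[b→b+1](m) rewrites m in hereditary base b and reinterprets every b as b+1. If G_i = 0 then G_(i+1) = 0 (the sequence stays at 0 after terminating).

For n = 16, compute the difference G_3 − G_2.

[0] 16 ≡ 4^2 (base 4). Lift 5: 25. −1: 24.
[1] 24 ≡ 4·5 + 4 (base 5). Lift 6: 28. −1: 27.
[2] 27 ≡ 4·6 + 3 (base 6). Lift 7: 31. −1: 30.

3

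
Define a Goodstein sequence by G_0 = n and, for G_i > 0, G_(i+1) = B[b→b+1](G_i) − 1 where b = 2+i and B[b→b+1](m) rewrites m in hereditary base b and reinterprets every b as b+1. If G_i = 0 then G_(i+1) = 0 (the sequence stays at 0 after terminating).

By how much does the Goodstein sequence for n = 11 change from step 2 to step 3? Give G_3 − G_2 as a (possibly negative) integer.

14600

11 —HB2→ 2^(2 + 1) + 2 + 1 —bump→ 3^(3 + 1) + 3 + 1 = 85 —(−1)→ 84
84 —HB3→ 3^(3 + 1) + 3 —bump→ 4^(4 + 1) + 4 = 1028 —(−1)→ 1027
1027 —HB4→ 4^(4 + 1) + 3 —bump→ 5^(5 + 1) + 3 = 15628 —(−1)→ 15627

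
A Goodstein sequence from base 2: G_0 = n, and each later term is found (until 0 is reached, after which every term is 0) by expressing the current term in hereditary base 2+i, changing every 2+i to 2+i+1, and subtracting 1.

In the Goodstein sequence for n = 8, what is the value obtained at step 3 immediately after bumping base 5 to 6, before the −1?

(0) 8|_2 = 2^(2 + 1) ↦ 3^(3 + 1)|_3 = 81 ⇒ 80
(1) 80|_3 = 2·3^3 + 2·3^2 + 2·3 + 2 ↦ 2·4^4 + 2·4^2 + 2·4 + 2|_4 = 554 ⇒ 553
(2) 553|_4 = 2·4^4 + 2·4^2 + 2·4 + 1 ↦ 2·5^5 + 2·5^2 + 2·5 + 1|_5 = 6311 ⇒ 6310
(3) 6310|_5 = 2·5^5 + 2·5^2 + 2·5 ↦ 2·6^6 + 2·6^2 + 2·6|_6 = 93396 ⇒ 93395

93396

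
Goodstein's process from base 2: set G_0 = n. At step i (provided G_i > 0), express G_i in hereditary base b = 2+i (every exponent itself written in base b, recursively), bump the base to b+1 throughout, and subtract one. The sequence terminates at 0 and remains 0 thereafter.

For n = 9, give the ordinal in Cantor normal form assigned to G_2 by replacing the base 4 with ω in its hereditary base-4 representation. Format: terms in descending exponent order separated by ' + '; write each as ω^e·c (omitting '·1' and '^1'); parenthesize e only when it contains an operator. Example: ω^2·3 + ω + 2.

ω^ω·3 + ω^3·3 + ω^2·3 + ω·3 + 3

step 0: 9 = 2^(2 + 1) + 1; sub 3 for 2: 3^(3 + 1) + 1; = 82; G_1 = 82−1 = 81
step 1: 81 = 3^(3 + 1); sub 4 for 3: 4^(4 + 1); = 1024; G_2 = 1024−1 = 1023
step 2: 1023 = 3·4^4 + 3·4^3 + 3·4^2 + 3·4 + 3; sub 5 for 4: 3·5^5 + 3·5^3 + 3·5^2 + 3·5 + 3; = 9843; G_3 = 9843−1 = 9842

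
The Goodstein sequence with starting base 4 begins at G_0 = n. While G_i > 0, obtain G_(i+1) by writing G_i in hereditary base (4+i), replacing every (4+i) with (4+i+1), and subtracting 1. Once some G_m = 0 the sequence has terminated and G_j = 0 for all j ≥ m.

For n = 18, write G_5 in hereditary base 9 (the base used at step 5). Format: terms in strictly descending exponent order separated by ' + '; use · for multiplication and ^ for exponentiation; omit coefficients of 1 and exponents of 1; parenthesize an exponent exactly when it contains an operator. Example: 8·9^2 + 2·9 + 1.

6·9 + 4

base 4: 18 = 4^2 + 2; at 5: 5^2 + 2 = 27; next = 26
base 5: 26 = 5^2 + 1; at 6: 6^2 + 1 = 37; next = 36
base 6: 36 = 6^2; at 7: 7^2 = 49; next = 48
base 7: 48 = 6·7 + 6; at 8: 6·8 + 6 = 54; next = 53
base 8: 53 = 6·8 + 5; at 9: 6·9 + 5 = 59; next = 58
base 9: 58 = 6·9 + 4; at 10: 6·10 + 4 = 64; next = 63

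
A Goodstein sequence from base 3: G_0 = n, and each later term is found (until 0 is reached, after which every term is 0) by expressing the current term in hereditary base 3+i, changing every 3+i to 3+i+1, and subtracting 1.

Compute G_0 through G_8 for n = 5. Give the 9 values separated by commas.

5, 5, 5, 5, 4, 3, 2, 1, 0

[0] 5 ≡ 3 + 2 (base 3). Lift 4: 6. −1: 5.
[1] 5 ≡ 4 + 1 (base 4). Lift 5: 6. −1: 5.
[2] 5 ≡ 5 (base 5). Lift 6: 6. −1: 5.
[3] 5 ≡ 5 (base 6). Lift 7: 5. −1: 4.
[4] 4 ≡ 4 (base 7). Lift 8: 4. −1: 3.
[5] 3 ≡ 3 (base 8). Lift 9: 3. −1: 2.
[6] 2 ≡ 2 (base 9). Lift 10: 2. −1: 1.
[7] 1 ≡ 1 (base 10). Lift 11: 1. −1: 0.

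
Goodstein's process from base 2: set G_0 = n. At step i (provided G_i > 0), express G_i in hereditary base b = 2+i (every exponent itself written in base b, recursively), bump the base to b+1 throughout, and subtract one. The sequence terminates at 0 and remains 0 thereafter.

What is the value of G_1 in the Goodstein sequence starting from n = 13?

108

base 2: 13 = 2^(2 + 1) + 2^2 + 1; at 3: 3^(3 + 1) + 3^3 + 1 = 109; next = 108
base 3: 108 = 3^(3 + 1) + 3^3; at 4: 4^(4 + 1) + 4^4 = 1280; next = 1279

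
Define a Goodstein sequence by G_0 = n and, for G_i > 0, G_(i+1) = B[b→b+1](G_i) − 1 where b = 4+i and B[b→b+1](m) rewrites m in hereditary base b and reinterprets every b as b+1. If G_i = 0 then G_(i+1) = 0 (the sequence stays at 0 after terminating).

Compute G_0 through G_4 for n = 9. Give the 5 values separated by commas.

9, 10, 11, 11, 11

step 0: 9 = 2·4 + 1; sub 5 for 4: 2·5 + 1; = 11; G_1 = 11−1 = 10
step 1: 10 = 2·5; sub 6 for 5: 2·6; = 12; G_2 = 12−1 = 11
step 2: 11 = 6 + 5; sub 7 for 6: 7 + 5; = 12; G_3 = 12−1 = 11
step 3: 11 = 7 + 4; sub 8 for 7: 8 + 4; = 12; G_4 = 12−1 = 11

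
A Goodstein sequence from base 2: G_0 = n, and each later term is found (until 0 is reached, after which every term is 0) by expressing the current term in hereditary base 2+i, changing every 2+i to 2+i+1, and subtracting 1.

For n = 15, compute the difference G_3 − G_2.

15 —HB2→ 2^(2 + 1) + 2^2 + 2 + 1 —bump→ 3^(3 + 1) + 3^3 + 3 + 1 = 112 —(−1)→ 111
111 —HB3→ 3^(3 + 1) + 3^3 + 3 —bump→ 4^(4 + 1) + 4^4 + 4 = 1284 —(−1)→ 1283
1283 —HB4→ 4^(4 + 1) + 4^4 + 3 —bump→ 5^(5 + 1) + 5^5 + 3 = 18753 —(−1)→ 18752

17469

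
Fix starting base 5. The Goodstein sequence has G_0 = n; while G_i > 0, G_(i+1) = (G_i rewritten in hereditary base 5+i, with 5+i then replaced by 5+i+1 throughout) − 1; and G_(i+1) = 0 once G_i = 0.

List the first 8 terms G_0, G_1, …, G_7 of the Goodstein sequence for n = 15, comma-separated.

G_0=15  [base 5] 3·5  →[5↦6]→  3·6 = 18  −1 ⇒ G_1=17
G_1=17  [base 6] 2·6 + 5  →[6↦7]→  2·7 + 5 = 19  −1 ⇒ G_2=18
G_2=18  [base 7] 2·7 + 4  →[7↦8]→  2·8 + 4 = 20  −1 ⇒ G_3=19
G_3=19  [base 8] 2·8 + 3  →[8↦9]→  2·9 + 3 = 21  −1 ⇒ G_4=20
G_4=20  [base 9] 2·9 + 2  →[9↦10]→  2·10 + 2 = 22  −1 ⇒ G_5=21
G_5=21  [base 10] 2·10 + 1  →[10↦11]→  2·11 + 1 = 23  −1 ⇒ G_6=22
G_6=22  [base 11] 2·11  →[11↦12]→  2·12 = 24  −1 ⇒ G_7=23

15, 17, 18, 19, 20, 21, 22, 23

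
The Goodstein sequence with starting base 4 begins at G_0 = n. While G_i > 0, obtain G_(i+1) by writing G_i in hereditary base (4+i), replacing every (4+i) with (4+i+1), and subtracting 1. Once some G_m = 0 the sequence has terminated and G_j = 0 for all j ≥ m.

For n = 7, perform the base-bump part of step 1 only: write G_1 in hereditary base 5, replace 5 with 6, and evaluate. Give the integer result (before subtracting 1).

8

step 0: 7 = 4 + 3; sub 5 for 4: 5 + 3; = 8; G_1 = 8−1 = 7
step 1: 7 = 5 + 2; sub 6 for 5: 6 + 2; = 8; G_2 = 8−1 = 7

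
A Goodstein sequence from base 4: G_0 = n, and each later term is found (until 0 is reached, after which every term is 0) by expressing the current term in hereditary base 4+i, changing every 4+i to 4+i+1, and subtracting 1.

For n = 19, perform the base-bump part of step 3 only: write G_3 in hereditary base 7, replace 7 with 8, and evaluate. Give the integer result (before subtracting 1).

base 4: 19 = 4^2 + 3; at 5: 5^2 + 3 = 28; next = 27
base 5: 27 = 5^2 + 2; at 6: 6^2 + 2 = 38; next = 37
base 6: 37 = 6^2 + 1; at 7: 7^2 + 1 = 50; next = 49
base 7: 49 = 7^2; at 8: 8^2 = 64; next = 63

64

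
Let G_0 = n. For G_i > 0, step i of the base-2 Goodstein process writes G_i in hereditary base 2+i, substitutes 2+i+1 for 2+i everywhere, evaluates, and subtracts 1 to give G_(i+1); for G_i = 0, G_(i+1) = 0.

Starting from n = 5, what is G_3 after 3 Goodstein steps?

(0) 5|_2 = 2^2 + 1 ↦ 3^3 + 1|_3 = 28 ⇒ 27
(1) 27|_3 = 3^3 ↦ 4^4|_4 = 256 ⇒ 255
(2) 255|_4 = 3·4^3 + 3·4^2 + 3·4 + 3 ↦ 3·5^3 + 3·5^2 + 3·5 + 3|_5 = 468 ⇒ 467
(3) 467|_5 = 3·5^3 + 3·5^2 + 3·5 + 2 ↦ 3·6^3 + 3·6^2 + 3·6 + 2|_6 = 776 ⇒ 775

467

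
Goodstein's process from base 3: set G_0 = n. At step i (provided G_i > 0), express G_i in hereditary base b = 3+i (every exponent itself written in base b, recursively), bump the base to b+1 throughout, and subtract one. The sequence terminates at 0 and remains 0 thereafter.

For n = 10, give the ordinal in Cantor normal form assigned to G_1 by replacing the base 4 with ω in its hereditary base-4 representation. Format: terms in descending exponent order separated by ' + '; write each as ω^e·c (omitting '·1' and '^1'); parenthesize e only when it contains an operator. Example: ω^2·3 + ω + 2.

(0) 10|_3 = 3^2 + 1 ↦ 4^2 + 1|_4 = 17 ⇒ 16
(1) 16|_4 = 4^2 ↦ 5^2|_5 = 25 ⇒ 24

ω^2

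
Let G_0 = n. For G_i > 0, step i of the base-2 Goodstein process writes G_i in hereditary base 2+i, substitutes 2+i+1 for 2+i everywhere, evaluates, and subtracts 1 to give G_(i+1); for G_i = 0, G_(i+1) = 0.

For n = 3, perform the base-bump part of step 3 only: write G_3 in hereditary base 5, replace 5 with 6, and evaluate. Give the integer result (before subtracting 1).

2

base 2: 3 = 2 + 1; at 3: 3 + 1 = 4; next = 3
base 3: 3 = 3; at 4: 4 = 4; next = 3
base 4: 3 = 3; at 5: 3 = 3; next = 2
base 5: 2 = 2; at 6: 2 = 2; next = 1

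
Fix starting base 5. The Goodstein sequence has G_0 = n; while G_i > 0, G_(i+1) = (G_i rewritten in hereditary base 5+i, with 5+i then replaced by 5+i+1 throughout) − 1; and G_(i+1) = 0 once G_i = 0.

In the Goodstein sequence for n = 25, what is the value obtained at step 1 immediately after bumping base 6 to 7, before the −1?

(0) 25|_5 = 5^2 ↦ 6^2|_6 = 36 ⇒ 35
(1) 35|_6 = 5·6 + 5 ↦ 5·7 + 5|_7 = 40 ⇒ 39

40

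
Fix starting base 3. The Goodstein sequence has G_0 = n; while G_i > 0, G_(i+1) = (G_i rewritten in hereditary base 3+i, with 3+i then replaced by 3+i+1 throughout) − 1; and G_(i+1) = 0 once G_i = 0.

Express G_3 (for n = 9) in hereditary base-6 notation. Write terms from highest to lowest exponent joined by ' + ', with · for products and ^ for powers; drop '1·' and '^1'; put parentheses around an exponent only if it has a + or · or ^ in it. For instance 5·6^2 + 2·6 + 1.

step 0: 9 = 3^2; sub 4 for 3: 4^2; = 16; G_1 = 16−1 = 15
step 1: 15 = 3·4 + 3; sub 5 for 4: 3·5 + 3; = 18; G_2 = 18−1 = 17
step 2: 17 = 3·5 + 2; sub 6 for 5: 3·6 + 2; = 20; G_3 = 20−1 = 19
step 3: 19 = 3·6 + 1; sub 7 for 6: 3·7 + 1; = 22; G_4 = 22−1 = 21

3·6 + 1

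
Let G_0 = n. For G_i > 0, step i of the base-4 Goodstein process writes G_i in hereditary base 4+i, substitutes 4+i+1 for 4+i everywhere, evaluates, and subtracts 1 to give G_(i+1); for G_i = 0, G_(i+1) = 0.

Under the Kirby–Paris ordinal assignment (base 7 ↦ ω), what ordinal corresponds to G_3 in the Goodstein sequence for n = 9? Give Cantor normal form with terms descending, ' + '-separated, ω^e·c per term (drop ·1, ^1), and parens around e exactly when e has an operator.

step 0: 9 = 2·4 + 1; sub 5 for 4: 2·5 + 1; = 11; G_1 = 11−1 = 10
step 1: 10 = 2·5; sub 6 for 5: 2·6; = 12; G_2 = 12−1 = 11
step 2: 11 = 6 + 5; sub 7 for 6: 7 + 5; = 12; G_3 = 12−1 = 11

ω + 4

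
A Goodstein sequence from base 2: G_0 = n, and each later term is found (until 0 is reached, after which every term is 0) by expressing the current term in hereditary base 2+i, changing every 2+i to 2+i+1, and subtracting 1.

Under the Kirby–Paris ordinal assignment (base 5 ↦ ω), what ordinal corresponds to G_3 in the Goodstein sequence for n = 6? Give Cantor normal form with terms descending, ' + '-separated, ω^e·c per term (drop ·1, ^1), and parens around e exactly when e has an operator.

G_0=6  [base 2] 2^2 + 2  →[2↦3]→  3^3 + 3 = 30  −1 ⇒ G_1=29
G_1=29  [base 3] 3^3 + 2  →[3↦4]→  4^4 + 2 = 258  −1 ⇒ G_2=257
G_2=257  [base 4] 4^4 + 1  →[4↦5]→  5^5 + 1 = 3126  −1 ⇒ G_3=3125
G_3=3125  [base 5] 5^5  →[5↦6]→  6^6 = 46656  −1 ⇒ G_4=46655

ω^ω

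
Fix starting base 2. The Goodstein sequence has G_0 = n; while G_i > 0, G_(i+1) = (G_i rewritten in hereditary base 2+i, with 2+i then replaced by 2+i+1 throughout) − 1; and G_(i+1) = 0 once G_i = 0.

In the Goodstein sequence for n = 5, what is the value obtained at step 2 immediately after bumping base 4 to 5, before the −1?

G_0 = 5. HB_2(5) = 2^2 + 1. Bump = 28. G_1 = 27.
G_1 = 27. HB_3(27) = 3^3. Bump = 256. G_2 = 255.
G_2 = 255. HB_4(255) = 3·4^3 + 3·4^2 + 3·4 + 3. Bump = 468. G_3 = 467.

468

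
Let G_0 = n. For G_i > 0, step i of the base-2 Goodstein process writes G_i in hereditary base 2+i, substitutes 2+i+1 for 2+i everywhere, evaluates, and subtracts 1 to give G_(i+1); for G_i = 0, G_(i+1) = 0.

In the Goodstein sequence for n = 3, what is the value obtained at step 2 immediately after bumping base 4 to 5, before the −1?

step 0: 3 = 2 + 1; sub 3 for 2: 3 + 1; = 4; G_1 = 4−1 = 3
step 1: 3 = 3; sub 4 for 3: 4; = 4; G_2 = 4−1 = 3
step 2: 3 = 3; sub 5 for 4: 3; = 3; G_3 = 3−1 = 2

3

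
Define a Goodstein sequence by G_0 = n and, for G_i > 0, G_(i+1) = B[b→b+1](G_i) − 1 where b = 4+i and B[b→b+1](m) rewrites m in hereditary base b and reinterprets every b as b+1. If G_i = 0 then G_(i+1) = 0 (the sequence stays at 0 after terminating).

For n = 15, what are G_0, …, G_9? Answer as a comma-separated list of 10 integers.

15, 17, 19, 21, 23, 24, 25, 26, 27, 28

G_0=15  [base 4] 3·4 + 3  →[4↦5]→  3·5 + 3 = 18  −1 ⇒ G_1=17
G_1=17  [base 5] 3·5 + 2  →[5↦6]→  3·6 + 2 = 20  −1 ⇒ G_2=19
G_2=19  [base 6] 3·6 + 1  →[6↦7]→  3·7 + 1 = 22  −1 ⇒ G_3=21
G_3=21  [base 7] 3·7  →[7↦8]→  3·8 = 24  −1 ⇒ G_4=23
G_4=23  [base 8] 2·8 + 7  →[8↦9]→  2·9 + 7 = 25  −1 ⇒ G_5=24
G_5=24  [base 9] 2·9 + 6  →[9↦10]→  2·10 + 6 = 26  −1 ⇒ G_6=25
G_6=25  [base 10] 2·10 + 5  →[10↦11]→  2·11 + 5 = 27  −1 ⇒ G_7=26
G_7=26  [base 11] 2·11 + 4  →[11↦12]→  2·12 + 4 = 28  −1 ⇒ G_8=27
G_8=27  [base 12] 2·12 + 3  →[12↦13]→  2·13 + 3 = 29  −1 ⇒ G_9=28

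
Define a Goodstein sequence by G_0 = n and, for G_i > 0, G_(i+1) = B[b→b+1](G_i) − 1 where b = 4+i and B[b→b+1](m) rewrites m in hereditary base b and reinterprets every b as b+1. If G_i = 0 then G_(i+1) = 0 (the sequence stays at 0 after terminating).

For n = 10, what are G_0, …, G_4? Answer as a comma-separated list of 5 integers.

G_0=10  [base 4] 2·4 + 2  →[4↦5]→  2·5 + 2 = 12  −1 ⇒ G_1=11
G_1=11  [base 5] 2·5 + 1  →[5↦6]→  2·6 + 1 = 13  −1 ⇒ G_2=12
G_2=12  [base 6] 2·6  →[6↦7]→  2·7 = 14  −1 ⇒ G_3=13
G_3=13  [base 7] 7 + 6  →[7↦8]→  8 + 6 = 14  −1 ⇒ G_4=13

10, 11, 12, 13, 13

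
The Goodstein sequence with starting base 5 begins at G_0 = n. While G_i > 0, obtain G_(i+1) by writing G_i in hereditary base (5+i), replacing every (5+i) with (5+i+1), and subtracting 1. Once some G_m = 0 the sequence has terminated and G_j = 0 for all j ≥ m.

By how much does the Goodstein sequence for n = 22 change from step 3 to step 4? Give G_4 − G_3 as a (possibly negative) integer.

2

i=0: 22 = 4·5 + 2 (b=5); 5→6: 4·6 + 2 = 26; 26−1 = 25
i=1: 25 = 4·6 + 1 (b=6); 6→7: 4·7 + 1 = 29; 29−1 = 28
i=2: 28 = 4·7 (b=7); 7→8: 4·8 = 32; 32−1 = 31
i=3: 31 = 3·8 + 7 (b=8); 8→9: 3·9 + 7 = 34; 34−1 = 33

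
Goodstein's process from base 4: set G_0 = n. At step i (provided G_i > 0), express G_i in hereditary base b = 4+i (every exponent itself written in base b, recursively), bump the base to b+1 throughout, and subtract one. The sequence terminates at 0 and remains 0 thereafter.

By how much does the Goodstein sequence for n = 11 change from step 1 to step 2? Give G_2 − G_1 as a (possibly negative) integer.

1

base 4: 11 = 2·4 + 3; at 5: 2·5 + 3 = 13; next = 12
base 5: 12 = 2·5 + 2; at 6: 2·6 + 2 = 14; next = 13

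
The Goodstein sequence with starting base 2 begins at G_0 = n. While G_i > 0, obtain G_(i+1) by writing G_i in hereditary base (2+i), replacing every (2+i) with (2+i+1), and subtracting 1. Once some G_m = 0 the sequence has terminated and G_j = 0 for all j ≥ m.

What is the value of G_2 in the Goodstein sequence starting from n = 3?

3

3 —HB2→ 2 + 1 —bump→ 3 + 1 = 4 —(−1)→ 3
3 —HB3→ 3 —bump→ 4 = 4 —(−1)→ 3
3 —HB4→ 3 —bump→ 3 = 3 —(−1)→ 2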